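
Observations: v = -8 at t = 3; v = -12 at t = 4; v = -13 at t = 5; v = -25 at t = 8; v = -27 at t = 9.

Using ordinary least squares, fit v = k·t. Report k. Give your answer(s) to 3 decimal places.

k = -2.974

Compute the Gram sums: Σt·t = 195.
Right-hand side: Σt·v = -580.
So XᵀX·[k]ᵀ = Xᵀv: [[195]]·[k]ᵀ = [-580]ᵀ.
Hence k = -580 / 195 ≈ -2.97436.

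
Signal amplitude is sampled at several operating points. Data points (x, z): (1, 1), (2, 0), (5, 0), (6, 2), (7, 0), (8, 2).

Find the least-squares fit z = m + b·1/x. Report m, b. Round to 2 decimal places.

Compute the Gram sums: Σ1 = 6, Σ1/x = 1793/840, Σ1/x·1/x = 955249/705600.
Right-hand side: Σz = 5, Σ1/x·z = 19/12.
MᵀM·[m, b]ᵀ = Mᵀz becomes [[6, 1793/840]; [1793/840, 955249/705600]]·[m, b]ᵀ = [5, 19/12]ᵀ.
det = 6·(955249/705600) − (1793/840)² = 503329/141120.
m = (5·(955249/705600) − (1793/840)·(19/12))/(503329/141120) = 478311/503329; b = (6·(19/12) − (1793/840)·5)/(503329/141120) = -165480/503329.

m = 0.95, b = -0.33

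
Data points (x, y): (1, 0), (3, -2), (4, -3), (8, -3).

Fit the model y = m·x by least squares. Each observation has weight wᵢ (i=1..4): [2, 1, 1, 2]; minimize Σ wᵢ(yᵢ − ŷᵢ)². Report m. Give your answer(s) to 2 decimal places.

m = -0.43

With design matrix A, AᵀWA = [[155]] and AᵀWy = [-66]ᵀ.
m = (-66)/155 = -0.425806.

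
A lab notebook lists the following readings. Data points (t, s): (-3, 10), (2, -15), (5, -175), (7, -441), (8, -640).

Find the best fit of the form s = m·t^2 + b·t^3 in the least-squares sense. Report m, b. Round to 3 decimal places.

m = -1.942, b = -1.008

Entries of AᵀA: Σt^2·t^2 = 7219, Σt^2·t^3 = 52489, Σt^3·t^3 = 396211.
Right-hand side: Σt^2·s = -66914, Σt^3·s = -501208.
Eliminating b: 396211·(row 1) − 52489·(row 2) gives 105152088·m = 396211·(-66914) − 52489·(-501208) = -204156142, so m = -102078071/52576044.
Then b = ((-501208) − 52489·(-102078071/52576044))/396211 = -52985803/52576044.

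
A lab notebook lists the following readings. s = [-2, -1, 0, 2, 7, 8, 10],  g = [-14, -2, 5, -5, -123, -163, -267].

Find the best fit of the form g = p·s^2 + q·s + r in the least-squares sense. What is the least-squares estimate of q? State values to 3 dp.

q = 2.675

Setting ∂/∂p … = 0 gives: 16530·p + 1854·q + 222·r = -43237;  1854·p + 222·q + 24·r = -4815;  222·p + 24·q + 7·r = -569.
Inverting the 3×3 Gram matrix, [p, q, r]ᵀ = [-113611/38346, 17097/6391, 3200/913]ᵀ.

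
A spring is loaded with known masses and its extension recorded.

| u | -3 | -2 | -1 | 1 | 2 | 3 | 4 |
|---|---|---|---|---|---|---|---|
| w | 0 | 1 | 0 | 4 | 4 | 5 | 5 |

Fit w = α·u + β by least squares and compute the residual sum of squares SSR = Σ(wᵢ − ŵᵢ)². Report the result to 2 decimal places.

Normal-equation sums: Σu·u = 44, Σu = 4, Σ1 = 7.
For Aᵀw: Σu·w = 45, Σw = 19.
Eliminating β: 7·(row 1) − 4·(row 2) gives 292·α = 7·45 − 4·19 = 239, so α = 239/292.
Then β = (19 − 4·(239/292))/7 = 164/73.
Residuals: 61/292, 57/146, -417/292, 273/292, 17/146, 87/292, -38/73; SSR = 1017/292.

SSR = 3.48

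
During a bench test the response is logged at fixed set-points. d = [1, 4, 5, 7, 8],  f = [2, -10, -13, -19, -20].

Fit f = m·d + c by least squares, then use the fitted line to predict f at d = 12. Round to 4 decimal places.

Sums needed: Σd·d = 155, Σd = 25, Σ1 = 5.
Right-hand side: Σd·f = -396, Σf = -60.
AᵀA·[m, c]ᵀ = Aᵀf becomes [[155, 25]; [25, 5]]·[m, c]ᵀ = [-396, -60]ᵀ.
Determinant 155·5 − 25² = 150.
m = ((-396)·5 − 25·(-60))/150 = -16/5; c = (155·(-60) − 25·(-396))/150 = 4.
At d = 12: f̂ = (-16/5)·(12) + (4)·(1) = -172/5.

f̂ = -34.4000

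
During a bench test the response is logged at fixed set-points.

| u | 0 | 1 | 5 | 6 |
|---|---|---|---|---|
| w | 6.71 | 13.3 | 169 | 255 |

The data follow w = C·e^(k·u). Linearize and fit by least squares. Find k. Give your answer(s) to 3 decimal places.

Taking logs, ln w = k·u + ln C, so regress ln w on u.
Σu = 12.0000, Σ(u)² = 62.0000, Σln w = 15.1625, Σu·ln w = 61.4848.
Equations: 62.0000·k + 12.0000·ln C = 61.4848;  12.0000·k + 4·ln C = 15.1625.
Solving (det = 104.0000): k = 0.61528, ln C = 1.94479.

k = 0.615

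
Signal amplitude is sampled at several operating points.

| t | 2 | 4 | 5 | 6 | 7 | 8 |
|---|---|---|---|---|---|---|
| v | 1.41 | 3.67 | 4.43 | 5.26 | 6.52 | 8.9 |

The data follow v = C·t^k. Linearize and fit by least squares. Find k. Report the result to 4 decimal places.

k = 1.2596

With ln vᵢ as the transformed response and ln tᵢ as the regressor:
XᵀX = [[16.3136, 9.5060]; [9.5060, 6]], rhs = [15.6048, 8.8532]ᵀ  (here Σln t = 9.5060, Σ(ln t)² = 16.3136, Σln v = 8.8532, Σln t·ln v = 15.6048).
Solving (det = 7.5177): k = 1.25965, ln C = -0.52016.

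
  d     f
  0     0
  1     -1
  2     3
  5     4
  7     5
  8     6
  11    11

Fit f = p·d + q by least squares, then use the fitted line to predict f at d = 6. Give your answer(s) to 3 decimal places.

From the data, Σd·d = 264, Σd = 34, Σ1 = 7.
For Mᵀf: Σd·f = 229, Σf = 28.
So MᵀM·[p, q]ᵀ = Mᵀf: [[264, 34]; [34, 7]]·[p, q]ᵀ = [229, 28]ᵀ.
Eliminating q: 7·(row 1) − 34·(row 2) gives 692·p = 7·229 − 34·28 = 651, so p = 651/692.
Then q = (28 − 34·(651/692))/7 = -197/346.
At d = 6: f̂ = (651/692)·(6) + (-197/346)·(1) = 878/173.

f̂ = 5.075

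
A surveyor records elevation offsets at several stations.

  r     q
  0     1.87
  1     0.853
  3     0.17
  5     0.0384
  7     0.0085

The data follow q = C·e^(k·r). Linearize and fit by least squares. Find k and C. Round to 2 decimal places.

k = -0.77, C = 1.82

Linearized form: ln q = k·r + ln C. From the 5 transformed points,
Over the data: Σr = 16.0000, Σ(r)² = 84.0000, Σln q = -9.3324, Σr·ln q = -55.1472.
Normal system: [[84.0000, 16.0000]; [16.0000, 5]]·[k, ln C]ᵀ = [-55.1472, -9.3324]ᵀ.
Slope k = (n·Σr·ln q − Σr·Σln q)/(n·Σ(r)² − (Σr)²) = (5·-55.1472 − 16.0000·-9.3324)/164.0000 = -0.77084; ln C = (Σln q − k·Σr)/n = 0.60020, so C = exp(0.60020) = 1.82249.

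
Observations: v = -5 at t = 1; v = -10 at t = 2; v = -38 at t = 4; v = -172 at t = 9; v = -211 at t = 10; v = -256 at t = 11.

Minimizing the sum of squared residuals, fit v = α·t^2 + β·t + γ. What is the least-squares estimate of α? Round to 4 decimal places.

Normal-equation sums: Σt^2·t^2 = 31475, Σt^2·t = 3133, Σt^2 = 323, Σt·t = 323, Σt = 37, Σ1 = 6.
And Σt^2·v = -66661, Σt·v = -6651, Σv = -692.
MᵀM·[α, β, γ]ᵀ = Mᵀv becomes [[31475, 3133, 323]; [3133, 323, 37]; [323, 37, 6]]·[α, β, γ]ᵀ = [-66661, -6651, -692]ᵀ.
Inverting the 3×3 Gram matrix, [α, β, γ]ᵀ = [-51547/25230, -13879/25230, -8221/4205]ᵀ.

α = -2.0431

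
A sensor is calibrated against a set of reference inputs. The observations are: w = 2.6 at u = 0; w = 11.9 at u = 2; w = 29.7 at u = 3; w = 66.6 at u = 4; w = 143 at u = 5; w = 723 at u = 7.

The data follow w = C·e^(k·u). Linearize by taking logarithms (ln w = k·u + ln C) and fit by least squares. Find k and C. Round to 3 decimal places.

k = 0.808, C = 2.545

Linearized form: ln w = k·u + ln C. From the 6 transformed points,
XᵀX = [[103.0000, 21.0000]; [21.0000, 6]], rhs = [102.8194, 22.5682]ᵀ  (here Σu = 21.0000, Σ(u)² = 103.0000, Σln w = 22.5682, Σu·ln w = 102.8194).
Solving (det = 177.0000): k = 0.80783, ln C = 0.93397, so C = exp(0.93397) = 2.54458.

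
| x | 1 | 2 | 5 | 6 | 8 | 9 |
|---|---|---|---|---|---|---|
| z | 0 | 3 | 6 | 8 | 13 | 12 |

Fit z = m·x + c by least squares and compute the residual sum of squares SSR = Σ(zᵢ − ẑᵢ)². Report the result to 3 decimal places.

SSR = 5.226

Entries of MᵀM: Σx·x = 211, Σx = 31, Σ1 = 6.
Moment sums: Σx·z = 296, Σz = 42.
Normal equations: [[211, 31]; [31, 6]]·[m, c]ᵀ = [296, 42]ᵀ.
Eliminating c: 6·(row 1) − 31·(row 2) gives 305·m = 6·296 − 31·42 = 474, so m = 474/305.
Then c = (42 − 31·(474/305))/6 = -314/305.
Residuals: -32/61, 281/305, -226/305, -18/61, 487/305, -292/305; SSR = 1594/305.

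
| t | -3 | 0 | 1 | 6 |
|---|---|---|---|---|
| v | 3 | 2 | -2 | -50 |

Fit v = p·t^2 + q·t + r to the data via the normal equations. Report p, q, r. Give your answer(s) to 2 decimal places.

Normal-equation sums: Σt^2·t^2 = 1378, Σt^2·t = 190, Σt^2 = 46, Σt·t = 46, Σt = 4, Σ1 = 4.
And Σt^2·v = -1775, Σt·v = -311, Σv = -47.
Inverting the 3×3 Gram matrix, [p, q, r]ᵀ = [-1537/1658, -2576/829, 1673/829]ᵀ.

p = -0.93, q = -3.11, r = 2.02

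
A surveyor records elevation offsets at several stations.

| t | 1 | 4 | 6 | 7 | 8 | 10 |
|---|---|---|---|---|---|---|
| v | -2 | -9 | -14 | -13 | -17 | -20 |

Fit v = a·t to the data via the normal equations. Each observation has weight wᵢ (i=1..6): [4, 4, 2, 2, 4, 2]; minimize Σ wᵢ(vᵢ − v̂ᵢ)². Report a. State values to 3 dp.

Setting ∂/∂a … = 0 gives: 694·a = -1446.
Hence a = -1446 / 694 ≈ -2.08357.

a = -2.084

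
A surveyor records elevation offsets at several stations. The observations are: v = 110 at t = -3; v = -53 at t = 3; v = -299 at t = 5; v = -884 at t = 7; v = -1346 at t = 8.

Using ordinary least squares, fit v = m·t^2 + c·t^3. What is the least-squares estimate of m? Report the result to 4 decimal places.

The normal system AᵀA·[m, c]ᵀ = Aᵀv is [[7284, 52700]; [52700, 396876]]·[m, c]ᵀ = [-136422, -1034140]ᵀ.
Determinant 7284·396876 − 52700² = 113554784.
m = ((-136422)·396876 − 52700·(-1034140))/113554784 = 44570041/14194348; c = (7284·(-1034140) − 52700·(-136422))/113554784 = -42904545/14194348.

m = 3.1400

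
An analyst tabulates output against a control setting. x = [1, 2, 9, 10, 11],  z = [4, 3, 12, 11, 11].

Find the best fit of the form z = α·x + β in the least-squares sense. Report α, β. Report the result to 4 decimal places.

Setting ∂/∂α … = 0 gives: 307·α + 33·β = 349;  33·α + 5·β = 41.
(Σx·x = 307, Σx = 33, Σ1 = 5, Σx·z = 349, Σz = 41.)
det = 307·5 − 33² = 446.
α = (349·5 − 33·41)/446 = 196/223; β = (307·41 − 33·349)/446 = 535/223.

α = 0.8789, β = 2.3991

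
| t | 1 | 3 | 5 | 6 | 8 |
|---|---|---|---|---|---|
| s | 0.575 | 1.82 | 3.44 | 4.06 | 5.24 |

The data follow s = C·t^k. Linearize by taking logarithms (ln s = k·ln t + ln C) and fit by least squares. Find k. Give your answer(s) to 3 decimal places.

Taking logs, ln s = k·ln t + ln C, so regress ln s on ln t.
XᵀX = [[11.3317, 6.5793]; [6.5793, 5]], rhs = [8.6011, 4.3384]ᵀ  (here Σln t = 6.5793, Σ(ln t)² = 11.3317, Σln s = 4.3384, Σln t·ln s = 8.6011).
Slope k = (n·Σln t·ln s − Σln t·Σln s)/(n·Σ(ln t)² − (Σln t)²) = (5·8.6011 − 6.5793·4.3384)/13.3720 = 1.08151; ln C = (Σln s − k·Σln t)/n = -0.55541.

k = 1.082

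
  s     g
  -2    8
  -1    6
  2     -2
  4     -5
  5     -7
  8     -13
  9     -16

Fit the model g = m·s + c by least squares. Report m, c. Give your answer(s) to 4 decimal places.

m = -2.1324, c = 3.4730

Setting ∂/∂m … = 0 gives: 195·m + 25·c = -329;  25·m + 7·c = -29.
(Σs·s = 195, Σs = 25, Σ1 = 7, Σs·g = -329, Σg = -29.)
det = 195·7 − 25² = 740.
m = ((-329)·7 − 25·(-29))/740 = -789/370; c = (195·(-29) − 25·(-329))/740 = 257/74.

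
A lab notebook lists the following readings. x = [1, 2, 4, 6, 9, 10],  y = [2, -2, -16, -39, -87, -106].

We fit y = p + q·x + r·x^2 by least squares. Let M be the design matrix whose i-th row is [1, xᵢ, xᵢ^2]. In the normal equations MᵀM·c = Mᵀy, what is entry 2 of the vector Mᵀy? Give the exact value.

-2143

Entry 2 ↔ basis x, so (Mᵀy)_{2} = Σᵢ (x)·yᵢ = (1)·(2) + (2)·(-2) + (4)·(-16) + (6)·(-39) + (9)·(-87) + (10)·(-106) = -2143.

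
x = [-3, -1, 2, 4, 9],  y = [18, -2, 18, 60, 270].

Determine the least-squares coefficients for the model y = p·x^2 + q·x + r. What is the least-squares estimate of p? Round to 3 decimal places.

MᵀM·[p, q, r]ᵀ = Mᵀy reads: 6915·p + 773·q + 111·r = 23062;  773·p + 111·q + 11·r = 2654;  111·p + 11·q + 5·r = 364.
Solving the 3×3 system (Gaussian elimination) gives p = 80099/26675, q = 81541/26675, r = -15648/26675.

p = 3.003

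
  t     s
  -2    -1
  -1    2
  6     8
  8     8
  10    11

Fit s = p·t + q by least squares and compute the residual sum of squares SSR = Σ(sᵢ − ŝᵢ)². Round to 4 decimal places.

SSR = 3.8836

Forming MᵀM = [[205, 21]; [21, 5]] and Mᵀs = [222, 28]ᵀ gives MᵀM·[p, q]ᵀ = Mᵀs.
Δ = 205·5 − 21² = 584.
p = (222·5 − 21·28)/584 = 261/292; q = (205·28 − 21·222)/584 = 539/292.
Residuals: -309/292, 153/146, 231/292, -291/292, 63/292; SSR = 567/146.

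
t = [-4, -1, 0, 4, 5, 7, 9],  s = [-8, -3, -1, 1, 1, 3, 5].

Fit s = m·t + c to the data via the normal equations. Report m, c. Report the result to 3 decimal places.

Entries of MᵀM: Σt·t = 188, Σt = 20, Σ1 = 7.
And Σt·s = 110, Σs = -2.
MᵀM·[m, c]ᵀ = Mᵀs becomes [[188, 20]; [20, 7]]·[m, c]ᵀ = [110, -2]ᵀ.
Eliminating c: 7·(row 1) − 20·(row 2) gives 916·m = 7·110 − 20·(-2) = 810, so m = 405/458.
Then c = ((-2) − 20·(405/458))/7 = -644/229.

m = 0.884, c = -2.812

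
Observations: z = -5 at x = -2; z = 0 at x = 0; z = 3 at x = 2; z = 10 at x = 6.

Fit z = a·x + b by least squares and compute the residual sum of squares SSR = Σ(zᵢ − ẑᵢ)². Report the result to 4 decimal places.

Entries of AᵀA: Σx·x = 44, Σx = 6, Σ1 = 4.
And Σx·z = 76, Σz = 8.
Normal equations: [[44, 6]; [6, 4]]·[a, b]ᵀ = [76, 8]ᵀ.
Eliminating b: 4·(row 1) − 6·(row 2) gives 140·a = 4·76 − 6·8 = 256, so a = 64/35.
Then b = (8 − 6·(64/35))/4 = -26/35.
Residuals: -3/5, 26/35, 3/35, -8/35; SSR = 34/35.

SSR = 0.9714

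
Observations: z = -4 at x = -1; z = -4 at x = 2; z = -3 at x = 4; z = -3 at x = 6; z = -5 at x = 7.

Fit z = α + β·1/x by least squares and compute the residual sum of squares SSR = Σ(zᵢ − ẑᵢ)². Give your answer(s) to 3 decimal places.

SSR = 2.750

The normal equations are: 5·α + (5/84)·β = -19;  (5/84)·α + (9601/7056)·β = 1/28.
Determinant 5·(9601/7056) − (5/84)² = 11995/1764.
α = ((-19)·(9601/7056) − (5/84)·(1/28))/(11995/1764) = -91217/23990; β = (5·(1/28) − (5/84)·(-19))/(11995/1764) = 462/2399.
Residuals: -123/23990, -7053/23990, 9046/11995, 18477/23990, -29393/23990; SSR = 32981/11995.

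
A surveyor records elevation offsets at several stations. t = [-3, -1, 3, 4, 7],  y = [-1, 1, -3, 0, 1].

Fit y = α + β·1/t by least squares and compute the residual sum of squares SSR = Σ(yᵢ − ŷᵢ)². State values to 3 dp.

SSR = 8.665

Forming MᵀM = [[5, -17/28]; [-17/28, 9209/7056]] and Mᵀy = [-2, -32/21]ᵀ gives MᵀM·[α, β]ᵀ = Mᵀy.
Eliminating β: (9209/7056)·(row 1) − (-17/28)·(row 2) gives (10861/1764)·α = (9209/7056)·(-2) − (-17/28)·(-32/21) = -12473/3528, so α = -12473/21722.
Then β = ((-32/21) − (-17/28)·(-12473/21722))/(9209/7056) = -15582/10861.
Residuals: -19637/21722, 3031/21722, -42305/21722, 10132/10861, 38647/21722; SSR = 94115/10861.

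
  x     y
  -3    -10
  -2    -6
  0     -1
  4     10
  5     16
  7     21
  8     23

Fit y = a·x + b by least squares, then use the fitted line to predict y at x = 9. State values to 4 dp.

Sums needed: Σx·x = 167, Σx = 19, Σ1 = 7.
Moment sums: Σx·y = 493, Σy = 53.
So MᵀM·[a, b]ᵀ = Mᵀy: [[167, 19]; [19, 7]]·[a, b]ᵀ = [493, 53]ᵀ.
Δ = 167·7 − 19² = 808.
a = (493·7 − 19·53)/808 = 611/202; b = (167·53 − 19·493)/808 = -129/202.
At x = 9: ŷ = (611/202)·(9) + (-129/202)·(1) = 2685/101.

ŷ = 26.5842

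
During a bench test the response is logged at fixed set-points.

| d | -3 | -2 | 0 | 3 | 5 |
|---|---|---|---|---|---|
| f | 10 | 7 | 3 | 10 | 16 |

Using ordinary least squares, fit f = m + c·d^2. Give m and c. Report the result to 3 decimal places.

Setting ∂/∂m … = 0 gives: 5·m + 47·c = 46;  47·m + 803·c = 608.
Eliminating c: 803·(row 1) − 47·(row 2) gives 1806·m = 803·46 − 47·608 = 8362, so m = 4181/903.
Then c = (608 − 47·(4181/903))/803 = 439/903.

m = 4.630, c = 0.486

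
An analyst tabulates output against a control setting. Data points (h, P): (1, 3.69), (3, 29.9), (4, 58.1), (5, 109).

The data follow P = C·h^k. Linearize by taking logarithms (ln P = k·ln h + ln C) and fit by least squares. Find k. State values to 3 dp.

k = 2.055

Taking logs, ln P = k·ln h + ln C, so regress ln P on ln h.
Σln h = 4.0943, Σ(ln h)² = 5.7191, Σln P = 13.4570, Σln h·ln P = 16.9147.
Equations: 5.7191·k + 4.0943·ln C = 16.9147;  4.0943·k + 4·ln C = 13.4570.
Slope k = (n·Σln h·ln P − Σln h·Σln P)/(n·Σ(ln h)² − (Σln h)²) = (4·16.9147 − 4.0943·13.4570)/6.1125 = 2.05500; ln C = (Σln P − k·Σln h)/n = 1.26078.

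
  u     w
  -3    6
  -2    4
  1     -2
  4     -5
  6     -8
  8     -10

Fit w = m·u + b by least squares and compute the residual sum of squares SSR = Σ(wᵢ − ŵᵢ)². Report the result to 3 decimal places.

SSR = 3.243

From the data, Σu·u = 130, Σu = 14, Σ1 = 6.
Right-hand side: Σu·w = -176, Σw = -15.
So AᵀA·[m, b]ᵀ = Aᵀw: [[130, 14]; [14, 6]]·[m, b]ᵀ = [-176, -15]ᵀ.
det = 130·6 − 14² = 584.
m = ((-176)·6 − 14·(-15))/584 = -423/292; b = (130·(-15) − 14·(-176))/584 = 257/292.
Residuals: 113/146, 65/292, -209/146, -25/292, -55/292, 207/292; SSR = 947/292.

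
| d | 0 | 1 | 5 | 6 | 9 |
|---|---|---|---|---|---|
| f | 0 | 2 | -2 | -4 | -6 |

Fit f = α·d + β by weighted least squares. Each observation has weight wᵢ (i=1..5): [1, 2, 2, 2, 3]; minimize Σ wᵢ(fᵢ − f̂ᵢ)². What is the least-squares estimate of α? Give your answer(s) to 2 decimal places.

α = -0.87

Sums needed: Σwᵢ·d·d = 367, Σwᵢ·d = 51, Σwᵢ·1 = 10.
For AᵀWf: Σwᵢ·d·f = -226, Σwᵢ·f = -26.
Normal equations: [[367, 51]; [51, 10]]·[α, β]ᵀ = [-226, -26]ᵀ.
Δ = 367·10 − 51² = 1069.
α = ((-226)·10 − 51·(-26))/1069 = -934/1069; β = (367·(-26) − 51·(-226))/1069 = 1984/1069.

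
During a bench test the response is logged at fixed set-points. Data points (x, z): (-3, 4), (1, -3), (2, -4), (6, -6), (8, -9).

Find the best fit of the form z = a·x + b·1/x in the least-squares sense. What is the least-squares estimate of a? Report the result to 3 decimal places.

a = -1.049

Setting ∂/∂a … = 0 gives: 114·a + 5·b = -131;  5·a + (809/576)·b = -203/24.
det = 114·(809/576) − 5² = 12971/96.
a = ((-131)·(809/576) − 5·(-203/24))/(12971/96) = -81619/77826; b = (114·(-203/24) − 5·(-131))/(12971/96) = -29688/12971.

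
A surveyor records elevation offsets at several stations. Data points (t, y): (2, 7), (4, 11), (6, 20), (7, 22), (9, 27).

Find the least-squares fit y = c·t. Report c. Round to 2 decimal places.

c = 3.09

Compute the Gram sums: Σt·t = 186.
For Mᵀy: Σt·y = 575.
MᵀM·[c]ᵀ = Mᵀy becomes [[186]]·[c]ᵀ = [575]ᵀ.
c = 575/186 = 3.0914.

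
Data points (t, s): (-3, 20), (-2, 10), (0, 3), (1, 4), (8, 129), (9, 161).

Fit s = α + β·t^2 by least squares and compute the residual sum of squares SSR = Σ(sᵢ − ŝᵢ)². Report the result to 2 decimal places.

SSR = 1.59

Forming AᵀA = [[6, 159]; [159, 10755]] and Aᵀs = [327, 21521]ᵀ gives AᵀA·[α, β]ᵀ = Aᵀs.
Eliminating β: 10755·(row 1) − 159·(row 2) gives 39249·α = 10755·327 − 159·21521 = 95046, so α = 4526/1869.
Then β = (21521 − 159·(4526/1869))/10755 = 3673/1869.
Residuals: -29/267, -176/623, 1081/1869, -241/623, 501/623, -1130/1869; SSR = 424/267.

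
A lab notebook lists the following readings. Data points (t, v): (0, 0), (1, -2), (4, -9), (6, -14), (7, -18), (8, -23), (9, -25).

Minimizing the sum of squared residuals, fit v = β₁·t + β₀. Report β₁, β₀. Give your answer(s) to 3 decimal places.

β₁ = -2.806, β₀ = 1.028

MᵀM·[β₁, β₀]ᵀ = Mᵀv reads: 247·β₁ + 35·β₀ = -657;  35·β₁ + 7·β₀ = -91.
det = 247·7 − 35² = 504.
β₁ = ((-657)·7 − 35·(-91))/504 = -101/36; β₀ = (247·(-91) − 35·(-657))/504 = 37/36.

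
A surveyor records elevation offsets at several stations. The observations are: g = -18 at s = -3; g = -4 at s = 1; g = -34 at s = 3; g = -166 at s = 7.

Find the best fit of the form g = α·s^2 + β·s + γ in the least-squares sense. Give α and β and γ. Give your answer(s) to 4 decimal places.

Entries of MᵀM: Σs^2·s^2 = 2564, Σs^2·s = 344, Σs^2 = 68, Σs·s = 68, Σs = 8, Σ1 = 4.
For Mᵀg: Σs^2·g = -8606, Σs·g = -1214, Σg = -222.
MᵀM·[α, β, γ]ᵀ = Mᵀg becomes [[2564, 344, 68]; [344, 68, 8]; [68, 8, 4]]·[α, β, γ]ᵀ = [-8606, -1214, -222]ᵀ.
Inverting the 3×3 Gram matrix, [α, β, γ]ᵀ = [-73/24, -103/39, 155/104]ᵀ.

α = -3.0417, β = -2.6410, γ = 1.4904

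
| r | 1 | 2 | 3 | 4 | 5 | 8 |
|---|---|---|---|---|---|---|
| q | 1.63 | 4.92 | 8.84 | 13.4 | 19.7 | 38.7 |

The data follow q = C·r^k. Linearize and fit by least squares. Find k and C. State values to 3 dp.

With ln qᵢ as the transformed response and ln rᵢ as the regressor:
Over the data: Σln r = 6.8669, Σ(ln r)² = 10.5236, Σln q = 13.4929, Σln r·ln q = 19.4956.
Normal system: [[10.5236, 6.8669]; [6.8669, 6]]·[k, ln C]ᵀ = [19.4956, 13.4929]ᵀ.
Δ = 10.5236·6 − (6.8669)² = 15.9867; k = (19.4956·6 − 6.8669·13.4929)/15.9867 = 1.52119, ln C = (10.5236·13.4929 − 6.8669·19.4956)/15.9867 = 0.50783, so C = exp(0.50783) = 1.66168.

k = 1.521, C = 1.662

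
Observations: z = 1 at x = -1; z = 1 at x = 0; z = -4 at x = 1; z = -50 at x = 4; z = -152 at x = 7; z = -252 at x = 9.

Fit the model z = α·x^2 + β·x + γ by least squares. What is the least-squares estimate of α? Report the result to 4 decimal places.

Entries of AᵀA: Σx^2·x^2 = 9220, Σx^2·x = 1136, Σx^2 = 148, Σx·x = 148, Σx = 20, Σ1 = 6.
Right-hand side: Σx^2·z = -28663, Σx·z = -3537, Σz = -456.
Inverting the 3×3 Gram matrix, [α, β, γ]ᵀ = [-90121/29964, -30979/29964, 4082/2497]ᵀ.

α = -3.0076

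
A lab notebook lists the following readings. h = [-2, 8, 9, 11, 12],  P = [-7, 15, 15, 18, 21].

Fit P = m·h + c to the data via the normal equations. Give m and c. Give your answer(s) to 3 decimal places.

From the data, Σh·h = 414, Σh = 38, Σ1 = 5.
For MᵀP: Σh·P = 719, ΣP = 62.
Normal equations: [[414, 38]; [38, 5]]·[m, c]ᵀ = [719, 62]ᵀ.
Eliminating c: 5·(row 1) − 38·(row 2) gives 626·m = 5·719 − 38·62 = 1239, so m = 1239/626.
Then c = (62 − 38·(1239/626))/5 = -827/313.

m = 1.979, c = -2.642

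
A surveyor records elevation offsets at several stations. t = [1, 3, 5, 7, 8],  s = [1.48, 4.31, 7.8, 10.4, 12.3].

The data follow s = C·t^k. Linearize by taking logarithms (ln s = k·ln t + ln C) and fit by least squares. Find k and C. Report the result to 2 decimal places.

k = 1.02, C = 1.46

Linearized form: ln s = k·ln t + ln C. From the 5 transformed points,
Σln t = 6.7334, Σ(ln t)² = 11.9079, Σln s = 8.7585, Σln t·ln s = 14.6865.
Equations: 11.9079·k + 6.7334·ln C = 14.6865;  6.7334·k + 5·ln C = 8.7585.
Solving (det = 14.2007): k = 1.01811, ln C = 0.38063, so C = exp(0.38063) = 1.46320.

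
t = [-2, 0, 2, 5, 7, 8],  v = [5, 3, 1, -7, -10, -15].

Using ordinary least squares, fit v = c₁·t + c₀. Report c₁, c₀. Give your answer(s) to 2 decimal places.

c₁ = -1.97, c₀ = 2.74

Setting ∂/∂c₁ … = 0 gives: 146·c₁ + 20·c₀ = -233;  20·c₁ + 6·c₀ = -23.
(Σt·t = 146, Σt = 20, Σ1 = 6, Σt·v = -233, Σv = -23.)
Determinant 146·6 − 20² = 476.
c₁ = ((-233)·6 − 20·(-23))/476 = -67/34; c₀ = (146·(-23) − 20·(-233))/476 = 93/34.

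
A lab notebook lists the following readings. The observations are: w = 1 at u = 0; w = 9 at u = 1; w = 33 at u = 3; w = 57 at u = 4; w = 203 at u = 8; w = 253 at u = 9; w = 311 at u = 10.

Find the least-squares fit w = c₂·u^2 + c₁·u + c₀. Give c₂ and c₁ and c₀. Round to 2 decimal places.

c₂ = 2.88, c₁ = 2.08, c₀ = 2.13

Sums needed: Σu^2·u^2 = 20995, Σu^2·u = 2333, Σu^2 = 271, Σu·u = 271, Σu = 35, Σ1 = 7.
For Mᵀw: Σu^2·w = 65803, Σu·w = 7347, Σw = 867.
Solving the 3×3 system (Gaussian elimination) gives c₂ = 86966/30243, c₁ = 62908/30243, c₀ = 64445/30243.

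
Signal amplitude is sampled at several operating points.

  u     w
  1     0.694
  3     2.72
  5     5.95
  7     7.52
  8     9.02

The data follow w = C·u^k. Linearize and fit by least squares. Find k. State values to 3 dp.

k = 1.244

Linearized form: ln w = k·ln u + ln C. From the 5 transformed points,
AᵀA = [[11.9079, 6.7334]; [6.7334, 5]], rhs = [12.4692, 6.6358]ᵀ  (here Σln u = 6.7334, Σ(ln u)² = 11.9079, Σln w = 6.6358, Σln u·ln w = 12.4692).
Solving (det = 14.2007): k = 1.24393, ln C = -0.34803.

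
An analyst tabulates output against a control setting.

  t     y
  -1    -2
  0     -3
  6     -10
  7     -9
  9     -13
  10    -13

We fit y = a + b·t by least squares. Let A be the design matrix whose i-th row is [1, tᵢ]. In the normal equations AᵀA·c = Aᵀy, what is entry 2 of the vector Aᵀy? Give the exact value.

Entry 2 ↔ basis t, so (Aᵀy)_{2} = Σᵢ (t)·yᵢ = (-1)·(-2) + (0)·(-3) + (6)·(-10) + (7)·(-9) + (9)·(-13) + (10)·(-13) = -368.

-368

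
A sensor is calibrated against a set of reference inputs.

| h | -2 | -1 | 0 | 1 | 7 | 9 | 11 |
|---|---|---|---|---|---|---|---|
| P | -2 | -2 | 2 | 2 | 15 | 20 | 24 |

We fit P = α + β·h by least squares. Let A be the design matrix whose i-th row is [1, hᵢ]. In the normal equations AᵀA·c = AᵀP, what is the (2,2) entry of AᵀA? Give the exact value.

Row 2 ↔ basis h, column 2 ↔ basis h, so (AᵀA)_{2,2} = Σᵢ (h)·(h) = (-2)·(-2) + (-1)·(-1) + (0)·(0) + (1)·(1) + (7)·(7) + (9)·(9) + (11)·(11) = 257.

257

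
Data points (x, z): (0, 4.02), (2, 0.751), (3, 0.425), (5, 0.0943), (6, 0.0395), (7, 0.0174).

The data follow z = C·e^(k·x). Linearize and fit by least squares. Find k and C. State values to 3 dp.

With ln zᵢ as the transformed response and xᵢ as the regressor:
AᵀA = [[123.0000, 23.0000]; [23.0000, 6]], rhs = [-62.6938, -9.3947]ᵀ  (here Σx = 23.0000, Σ(x)² = 123.0000, Σln z = -9.3947, Σx·ln z = -62.6938).
Slope k = (n·Σx·ln z − Σx·Σln z)/(n·Σ(x)² − (Σx)²) = (6·-62.6938 − 23.0000·-9.3947)/209.0000 = -0.76595; ln C = (Σln z − k·Σx)/n = 1.37035, so C = exp(1.37035) = 3.93673.

k = -0.766, C = 3.937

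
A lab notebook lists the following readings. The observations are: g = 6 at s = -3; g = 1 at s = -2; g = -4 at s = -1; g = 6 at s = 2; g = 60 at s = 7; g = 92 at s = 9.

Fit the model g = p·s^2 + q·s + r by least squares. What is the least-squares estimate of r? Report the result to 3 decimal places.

r = -0.967

Setting ∂/∂p … = 0 gives: 9076·p + 1044·q + 148·r = 10470;  1044·p + 148·q + 12·r = 1244;  148·p + 12·q + 6·r = 161.
Row-reducing yields p = 43567/42464, q = 52933/42464, r = -10267/10616.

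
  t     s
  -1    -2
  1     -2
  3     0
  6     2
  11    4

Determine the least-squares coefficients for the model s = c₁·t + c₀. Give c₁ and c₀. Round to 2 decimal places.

Entries of XᵀX: Σt·t = 168, Σt = 20, Σ1 = 5.
Right-hand side: Σt·s = 56, Σs = 2.
Normal equations: [[168, 20]; [20, 5]]·[c₁, c₀]ᵀ = [56, 2]ᵀ.
Δ = 168·5 − 20² = 440.
c₁ = (56·5 − 20·2)/440 = 6/11; c₀ = (168·2 − 20·56)/440 = -98/55.

c₁ = 0.55, c₀ = -1.78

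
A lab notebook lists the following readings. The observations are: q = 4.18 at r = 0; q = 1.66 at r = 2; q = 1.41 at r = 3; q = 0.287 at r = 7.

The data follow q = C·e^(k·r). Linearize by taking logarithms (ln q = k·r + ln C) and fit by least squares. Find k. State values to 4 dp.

Taking logs, ln q = k·r + ln C, so regress ln q on r.
Σr = 12.0000, Σ(r)² = 62.0000, Σln q = 1.0324, Σr·ln q = -6.6935.
Normal system: [[62.0000, 12.0000]; [12.0000, 4]]·[k, ln C]ᵀ = [-6.6935, 1.0324]ᵀ.
Slope k = (n·Σr·ln q − Σr·Σln q)/(n·Σ(r)² − (Σr)²) = (4·-6.6935 − 12.0000·1.0324)/104.0000 = -0.37657; ln C = (Σln q − k·Σr)/n = 1.38782.

k = -0.3766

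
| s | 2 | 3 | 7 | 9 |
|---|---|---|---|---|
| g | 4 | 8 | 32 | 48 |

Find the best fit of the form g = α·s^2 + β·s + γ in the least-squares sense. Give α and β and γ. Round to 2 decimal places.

α = 0.35, β = 2.45, γ = -2.38

Entries of MᵀM: Σs^2·s^2 = 9059, Σs^2·s = 1107, Σs^2 = 143, Σs·s = 143, Σs = 21, Σ1 = 4.
Moment sums: Σs^2·g = 5544, Σs·g = 688, Σg = 92.
MᵀM·[α, β, γ]ᵀ = Mᵀg becomes [[9059, 1107, 143]; [1107, 143, 21]; [143, 21, 4]]·[α, β, γ]ᵀ = [5544, 688, 92]ᵀ.
Solving the 3×3 system (Gaussian elimination) gives α = 410/1171, β = 2870/1171, γ = -2792/1171.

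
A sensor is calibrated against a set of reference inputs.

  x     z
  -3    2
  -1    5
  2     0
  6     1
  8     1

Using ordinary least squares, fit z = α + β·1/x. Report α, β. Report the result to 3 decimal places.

α = 1.446, β = -3.269

The normal equations are: 5·α + (-13/24)·β = 9;  (-13/24)·α + (809/576)·β = -43/8.
(Σ1 = 5, Σ1/x = -13/24, Σ1/x·1/x = 809/576, Σz = 9, Σ1/x·z = -43/8.)
Δ = 5·(809/576) − (-13/24)² = 323/48.
α = (9·(809/576) − (-13/24)·(-43/8))/(323/48) = 467/323; β = (5·(-43/8) − (-13/24)·9)/(323/48) = -1056/323.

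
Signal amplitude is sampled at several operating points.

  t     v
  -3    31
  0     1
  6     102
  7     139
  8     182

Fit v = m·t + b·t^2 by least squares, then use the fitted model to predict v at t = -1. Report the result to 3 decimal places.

Compute the Gram sums: Σt·t = 158, Σt·t^2 = 1044, Σt^2·t^2 = 7874.
And Σt·v = 2948, Σt^2·v = 22410.
Normal equations: [[158, 1044]; [1044, 7874]]·[m, b]ᵀ = [2948, 22410]ᵀ.
Eliminating b: 7874·(row 1) − 1044·(row 2) gives 154156·m = 7874·2948 − 1044·22410 = -183488, so m = -45872/38539.
Then b = (22410 − 1044·(-45872/38539))/7874 = 115767/38539.
At t = -1: v̂ = (-45872/38539)·(-1) + (115767/38539)·(1) = 161639/38539.

v̂ = 4.194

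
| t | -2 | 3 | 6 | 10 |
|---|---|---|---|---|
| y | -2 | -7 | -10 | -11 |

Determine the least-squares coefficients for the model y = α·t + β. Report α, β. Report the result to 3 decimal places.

α = -0.775, β = -4.205

Sums needed: Σt·t = 149, Σt = 17, Σ1 = 4.
And Σt·y = -187, Σy = -30.
Determinant 149·4 − 17² = 307.
α = ((-187)·4 − 17·(-30))/307 = -238/307; β = (149·(-30) − 17·(-187))/307 = -1291/307.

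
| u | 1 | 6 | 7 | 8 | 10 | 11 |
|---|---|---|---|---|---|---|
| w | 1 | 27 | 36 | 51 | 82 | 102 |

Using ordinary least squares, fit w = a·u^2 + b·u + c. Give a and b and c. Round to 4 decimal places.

a = 1.0072, b = -2.0269, c = 2.0811

With design matrix A, AᵀA = [[32435, 3403, 371]; [3403, 371, 43]; [371, 43, 6]] and Aᵀw = [26543, 2765, 299]ᵀ.
Inverting the 3×3 Gram matrix, [a, b, c]ᵀ = [129349/128424, -260309/128424, 11136/5351]ᵀ.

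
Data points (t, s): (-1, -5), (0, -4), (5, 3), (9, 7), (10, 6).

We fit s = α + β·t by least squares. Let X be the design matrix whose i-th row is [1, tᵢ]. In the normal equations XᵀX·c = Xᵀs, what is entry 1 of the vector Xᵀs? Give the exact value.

Entry 1 ↔ basis 1, so (Xᵀs)_{1} = Σᵢ sᵢ = (1)·(-5) + (1)·(-4) + (1)·(3) + (1)·(7) + (1)·(6) = 7.

7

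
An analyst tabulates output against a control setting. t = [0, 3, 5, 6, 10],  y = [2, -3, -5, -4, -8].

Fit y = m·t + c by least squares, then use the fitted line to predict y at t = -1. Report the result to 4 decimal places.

Normal-equation sums: Σt·t = 170, Σt = 24, Σ1 = 5.
Right-hand side: Σt·y = -138, Σy = -18.
Normal equations: [[170, 24]; [24, 5]]·[m, c]ᵀ = [-138, -18]ᵀ.
Determinant 170·5 − 24² = 274.
m = ((-138)·5 − 24·(-18))/274 = -129/137; c = (170·(-18) − 24·(-138))/274 = 126/137.
At t = -1: ŷ = (-129/137)·(-1) + (126/137)·(1) = 255/137.

ŷ = 1.8613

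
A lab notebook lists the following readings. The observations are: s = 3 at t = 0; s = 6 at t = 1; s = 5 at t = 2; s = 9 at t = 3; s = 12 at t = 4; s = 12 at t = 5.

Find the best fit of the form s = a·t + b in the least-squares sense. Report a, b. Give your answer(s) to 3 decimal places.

Normal-equation sums: Σt·t = 55, Σt = 15, Σ1 = 6.
Moment sums: Σt·s = 151, Σs = 47.
Eliminating b: 6·(row 1) − 15·(row 2) gives 105·a = 6·151 − 15·47 = 201, so a = 67/35.
Then b = (47 − 15·(67/35))/6 = 64/21.

a = 1.914, b = 3.048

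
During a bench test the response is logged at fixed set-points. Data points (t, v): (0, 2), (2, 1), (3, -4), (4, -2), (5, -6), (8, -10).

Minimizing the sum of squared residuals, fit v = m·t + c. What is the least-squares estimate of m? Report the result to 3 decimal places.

m = -1.563

Entries of MᵀM: Σt·t = 118, Σt = 22, Σ1 = 6.
And Σt·v = -128, Σv = -19.
Normal equations: [[118, 22]; [22, 6]]·[m, c]ᵀ = [-128, -19]ᵀ.
Determinant 118·6 − 22² = 224.
m = ((-128)·6 − 22·(-19))/224 = -25/16; c = (118·(-19) − 22·(-128))/224 = 41/16.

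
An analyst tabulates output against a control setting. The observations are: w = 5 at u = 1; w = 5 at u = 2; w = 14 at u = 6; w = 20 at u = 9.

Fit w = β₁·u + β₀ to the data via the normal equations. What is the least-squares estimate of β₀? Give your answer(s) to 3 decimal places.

β₀ = 2.110

From the data, Σu·u = 122, Σu = 18, Σ1 = 4.
Right-hand side: Σu·w = 279, Σw = 44.
XᵀX·[β₁, β₀]ᵀ = Xᵀw becomes [[122, 18]; [18, 4]]·[β₁, β₀]ᵀ = [279, 44]ᵀ.
det = 122·4 − 18² = 164.
β₁ = (279·4 − 18·44)/164 = 81/41; β₀ = (122·44 − 18·279)/164 = 173/82.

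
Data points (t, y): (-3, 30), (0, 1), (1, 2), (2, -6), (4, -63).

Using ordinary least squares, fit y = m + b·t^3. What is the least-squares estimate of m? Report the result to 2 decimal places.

m = 2.19

The normal system AᵀA·[m, b]ᵀ = Aᵀy is [[5, 46]; [46, 4890]]·[m, b]ᵀ = [-36, -4888]ᵀ.
Eliminating b: 4890·(row 1) − 46·(row 2) gives 22334·m = 4890·(-36) − 46·(-4888) = 48808, so m = 24404/11167.
Then b = ((-4888) − 46·(24404/11167))/4890 = -11392/11167.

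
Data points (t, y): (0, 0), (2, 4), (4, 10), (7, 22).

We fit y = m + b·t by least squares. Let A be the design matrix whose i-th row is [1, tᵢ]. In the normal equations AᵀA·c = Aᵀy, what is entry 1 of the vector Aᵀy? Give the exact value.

36

Entry 1 ↔ basis 1, so (Aᵀy)_{1} = Σᵢ yᵢ = (1)·(0) + (1)·(4) + (1)·(10) + (1)·(22) = 36.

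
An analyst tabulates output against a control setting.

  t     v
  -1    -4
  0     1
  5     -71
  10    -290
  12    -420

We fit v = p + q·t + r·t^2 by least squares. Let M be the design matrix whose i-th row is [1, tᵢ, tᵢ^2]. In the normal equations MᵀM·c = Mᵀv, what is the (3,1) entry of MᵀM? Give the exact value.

Row 3 ↔ basis t^2, column 1 ↔ basis 1, so (MᵀM)_{3,1} = Σᵢ t^2 = (1)·(1) + (0)·(1) + (25)·(1) + (100)·(1) + (144)·(1) = 270.

270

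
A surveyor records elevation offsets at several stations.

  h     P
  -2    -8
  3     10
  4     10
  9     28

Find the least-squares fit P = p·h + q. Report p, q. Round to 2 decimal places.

With design matrix A, AᵀA = [[110, 14]; [14, 4]] and AᵀP = [338, 40]ᵀ.
det = 110·4 − 14² = 244.
p = (338·4 − 14·40)/244 = 198/61; q = (110·40 − 14·338)/244 = -83/61.

p = 3.25, q = -1.36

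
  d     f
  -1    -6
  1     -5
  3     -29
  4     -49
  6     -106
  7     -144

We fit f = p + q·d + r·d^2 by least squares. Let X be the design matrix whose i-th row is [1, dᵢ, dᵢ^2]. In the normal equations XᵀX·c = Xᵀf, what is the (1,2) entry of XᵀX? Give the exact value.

Row 1 ↔ basis 1, column 2 ↔ basis d, so (XᵀX)_{1,2} = Σᵢ d = (1)·(-1) + (1)·(1) + (1)·(3) + (1)·(4) + (1)·(6) + (1)·(7) = 20.

20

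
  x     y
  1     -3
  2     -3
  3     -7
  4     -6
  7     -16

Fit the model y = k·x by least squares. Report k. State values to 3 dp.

k = -2.101

The normal system AᵀA·[k]ᵀ = Aᵀy is [[79]]·[k]ᵀ = [-166]ᵀ.
Hence k = -166 / 79 ≈ -2.10127.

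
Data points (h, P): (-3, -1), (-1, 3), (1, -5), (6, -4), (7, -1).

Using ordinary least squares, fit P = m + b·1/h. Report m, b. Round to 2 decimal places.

m = -1.62, b = -3.94

Forming MᵀM = [[5, -1/42]; [-1/42, 3809/1764]] and MᵀP = [-8, -178/21]ᵀ gives MᵀM·[m, b]ᵀ = MᵀP.
det = 5·(3809/1764) − (-1/42)² = 529/49.
m = ((-8)·(3809/1764) − (-1/42)·(-178/21))/(529/49) = -2569/1587; b = (5·(-178/21) − (-1/42)·(-8))/(529/49) = -2086/529.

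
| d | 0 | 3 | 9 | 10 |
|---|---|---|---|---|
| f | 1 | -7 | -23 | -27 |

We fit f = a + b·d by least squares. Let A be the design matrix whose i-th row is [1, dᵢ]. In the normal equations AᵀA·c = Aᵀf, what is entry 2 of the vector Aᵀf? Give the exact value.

Entry 2 ↔ basis d, so (Aᵀf)_{2} = Σᵢ (d)·fᵢ = (0)·(1) + (3)·(-7) + (9)·(-23) + (10)·(-27) = -498.

-498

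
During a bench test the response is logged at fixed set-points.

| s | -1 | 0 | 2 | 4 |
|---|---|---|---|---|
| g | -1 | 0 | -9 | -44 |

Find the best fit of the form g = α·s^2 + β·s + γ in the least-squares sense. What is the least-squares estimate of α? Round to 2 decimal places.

Sums needed: Σs^2·s^2 = 273, Σs^2·s = 71, Σs^2 = 21, Σs·s = 21, Σs = 5, Σ1 = 4.
For Aᵀg: Σs^2·g = -741, Σs·g = -193, Σg = -54.
Row-reducing yields α = -566/199, β = 24/199, γ = 255/199.

α = -2.84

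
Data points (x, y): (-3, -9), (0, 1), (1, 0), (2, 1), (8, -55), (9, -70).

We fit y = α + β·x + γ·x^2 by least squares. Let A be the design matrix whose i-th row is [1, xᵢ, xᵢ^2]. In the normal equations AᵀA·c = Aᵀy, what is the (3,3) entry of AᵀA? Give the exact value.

Row 3 ↔ basis x^2, column 3 ↔ basis x^2, so (AᵀA)_{3,3} = Σᵢ (x^2)·(x^2) = (9)·(9) + (0)·(0) + (1)·(1) + (4)·(4) + (64)·(64) + (81)·(81) = 10755.

10755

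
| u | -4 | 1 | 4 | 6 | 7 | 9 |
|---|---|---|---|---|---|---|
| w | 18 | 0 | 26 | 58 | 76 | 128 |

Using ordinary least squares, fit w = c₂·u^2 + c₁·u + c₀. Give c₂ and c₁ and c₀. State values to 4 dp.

c₂ = 1.4974, c₁ = 0.9302, c₀ = -2.2307

Compute the Gram sums: Σu^2·u^2 = 10771, Σu^2·u = 1289, Σu^2 = 199, Σu·u = 199, Σu = 23, Σ1 = 6.
Moment sums: Σu^2·w = 16884, Σu·w = 2064, Σw = 306.
Inverting the 3×3 Gram matrix, [c₂, c₁, c₀]ᵀ = [4958/3311, 40/43, -7386/3311]ᵀ.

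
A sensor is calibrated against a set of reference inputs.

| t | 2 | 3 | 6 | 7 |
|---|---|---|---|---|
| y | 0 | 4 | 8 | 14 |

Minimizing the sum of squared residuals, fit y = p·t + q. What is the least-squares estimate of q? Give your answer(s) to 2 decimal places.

With design matrix X, XᵀX = [[98, 18]; [18, 4]] and Xᵀy = [158, 26]ᵀ.
Eliminating q: 4·(row 1) − 18·(row 2) gives 68·p = 4·158 − 18·26 = 164, so p = 41/17.
Then q = (26 − 18·(41/17))/4 = -74/17.

q = -4.35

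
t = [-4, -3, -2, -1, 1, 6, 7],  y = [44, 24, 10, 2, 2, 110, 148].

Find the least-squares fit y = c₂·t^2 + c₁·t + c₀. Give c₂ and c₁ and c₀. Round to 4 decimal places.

c₂ = 2.9616, c₁ = 0.5953, c₀ = -0.8464

The normal system AᵀA·[c₂, c₁, c₀]ᵀ = Aᵀy is [[4052, 460, 116]; [460, 116, 4]; [116, 4, 7]]·[c₂, c₁, c₀]ᵀ = [12176, 1428, 340]ᵀ.
Solving the 3×3 system (Gaussian elimination) gives c₂ = 112943/38136, c₁ = 22703/38136, c₀ = -1345/1589.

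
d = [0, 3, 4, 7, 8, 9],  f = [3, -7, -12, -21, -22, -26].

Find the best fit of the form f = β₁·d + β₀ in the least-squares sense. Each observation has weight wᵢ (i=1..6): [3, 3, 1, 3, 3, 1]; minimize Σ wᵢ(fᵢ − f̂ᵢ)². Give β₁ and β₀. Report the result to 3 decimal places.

β₁ = -3.213, β₀ = 2.590

Forming MᵀWM = [[463, 67]; [67, 14]] and MᵀWf = [-1314, -179]ᵀ gives MᵀWM·[β₁, β₀]ᵀ = MᵀWf.
Eliminating β₀: 14·(row 1) − 67·(row 2) gives 1993·β₁ = 14·(-1314) − 67·(-179) = -6403, so β₁ = -6403/1993.
Then β₀ = ((-179) − 67·(-6403/1993))/14 = 5161/1993.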